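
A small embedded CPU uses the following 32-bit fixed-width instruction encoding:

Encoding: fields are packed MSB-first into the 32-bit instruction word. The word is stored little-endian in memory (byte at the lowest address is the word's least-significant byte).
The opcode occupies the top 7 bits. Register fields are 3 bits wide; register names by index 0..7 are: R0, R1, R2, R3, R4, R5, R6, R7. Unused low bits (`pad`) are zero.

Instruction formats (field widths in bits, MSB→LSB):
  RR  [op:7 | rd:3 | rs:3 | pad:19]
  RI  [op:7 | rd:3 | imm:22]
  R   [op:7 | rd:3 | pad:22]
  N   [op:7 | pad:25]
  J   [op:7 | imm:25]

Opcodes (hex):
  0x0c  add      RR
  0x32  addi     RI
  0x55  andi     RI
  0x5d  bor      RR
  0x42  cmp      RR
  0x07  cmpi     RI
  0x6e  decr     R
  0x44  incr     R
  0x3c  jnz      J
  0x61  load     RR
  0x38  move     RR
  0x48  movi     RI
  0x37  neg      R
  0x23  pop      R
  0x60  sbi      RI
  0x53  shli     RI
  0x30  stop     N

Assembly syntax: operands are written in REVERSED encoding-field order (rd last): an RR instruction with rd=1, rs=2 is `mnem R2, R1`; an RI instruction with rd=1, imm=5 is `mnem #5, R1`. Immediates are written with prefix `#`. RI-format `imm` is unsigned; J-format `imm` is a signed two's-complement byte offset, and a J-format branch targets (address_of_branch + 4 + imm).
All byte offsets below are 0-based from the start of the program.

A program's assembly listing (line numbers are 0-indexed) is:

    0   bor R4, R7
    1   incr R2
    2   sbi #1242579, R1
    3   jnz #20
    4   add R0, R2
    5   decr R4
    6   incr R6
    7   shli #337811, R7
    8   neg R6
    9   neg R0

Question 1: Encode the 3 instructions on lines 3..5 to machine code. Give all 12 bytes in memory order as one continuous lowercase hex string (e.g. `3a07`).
L3: jnz op=0x3c:7|imm=20:25 ⇒ 0x78000014 ⇒ little 14 00 00 78
L4: add op=0xc:7|rd=2:3|rs=0:3|pad=0:19 ⇒ 0x18800000 ⇒ little 00 00 80 18
L5: decr op=0x6e:7|rd=4:3|pad=0:22 ⇒ 0xdd000000 ⇒ little 00 00 00 dd

1400007800008018000000dd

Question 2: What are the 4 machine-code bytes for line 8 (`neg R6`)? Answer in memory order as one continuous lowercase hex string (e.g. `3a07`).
0000806f

L8: neg op=0x37:7|rd=6:3|pad=0:22 ⇒ 0x6f800000 ⇒ little 00 00 80 6f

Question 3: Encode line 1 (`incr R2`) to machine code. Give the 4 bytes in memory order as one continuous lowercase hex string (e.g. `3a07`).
1. incr fields op=0x44:7|rd=2:3|pad=0:22 → word 88800000h → 00 00 80 88

00008088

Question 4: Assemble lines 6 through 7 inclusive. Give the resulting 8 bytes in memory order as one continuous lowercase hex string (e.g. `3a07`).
000080899327c5a7

6. incr fields op=0x44:7|rd=6:3|pad=0:22 → word 89800000h → 00 00 80 89
7. shli fields op=0x53:7|rd=7:3|imm=337811:22 → word a7c52793h → 93 27 c5 a7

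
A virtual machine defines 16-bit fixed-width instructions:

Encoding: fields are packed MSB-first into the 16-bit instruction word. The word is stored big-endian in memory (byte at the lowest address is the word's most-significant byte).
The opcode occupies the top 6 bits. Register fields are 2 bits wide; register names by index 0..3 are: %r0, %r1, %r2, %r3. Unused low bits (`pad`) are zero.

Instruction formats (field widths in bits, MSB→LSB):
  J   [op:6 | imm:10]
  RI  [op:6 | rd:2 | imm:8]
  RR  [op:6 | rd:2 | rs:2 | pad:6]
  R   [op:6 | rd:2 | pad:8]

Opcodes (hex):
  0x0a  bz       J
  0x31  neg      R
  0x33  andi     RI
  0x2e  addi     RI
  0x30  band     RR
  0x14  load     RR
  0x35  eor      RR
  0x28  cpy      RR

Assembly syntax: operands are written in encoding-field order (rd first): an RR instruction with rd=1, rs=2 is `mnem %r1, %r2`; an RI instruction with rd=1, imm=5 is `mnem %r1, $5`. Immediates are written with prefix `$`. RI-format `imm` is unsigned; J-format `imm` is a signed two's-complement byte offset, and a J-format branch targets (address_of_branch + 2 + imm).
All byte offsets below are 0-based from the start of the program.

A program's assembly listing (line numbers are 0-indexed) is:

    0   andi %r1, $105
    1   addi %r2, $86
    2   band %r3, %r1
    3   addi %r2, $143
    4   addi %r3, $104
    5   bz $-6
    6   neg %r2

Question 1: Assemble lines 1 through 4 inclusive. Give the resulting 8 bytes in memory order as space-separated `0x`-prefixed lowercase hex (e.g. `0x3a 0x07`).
1. addi fields op=0x2e:6|rd=2:2|imm=86:8 → word ba56h → ba 56
2. band fields op=0x30:6|rd=3:2|rs=1:2|pad=0:6 → word c340h → c3 40
3. addi fields op=0x2e:6|rd=2:2|imm=143:8 → word ba8fh → ba 8f
4. addi fields op=0x2e:6|rd=3:2|imm=104:8 → word bb68h → bb 68

0xba 0x56 0xc3 0x40 0xba 0x8f 0xbb 0x68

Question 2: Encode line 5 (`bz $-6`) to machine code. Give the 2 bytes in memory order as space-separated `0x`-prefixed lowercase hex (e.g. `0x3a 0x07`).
0x2b 0xfa

L5: bz op=0xa:6|imm=-6:10 ⇒ 0x2bfa ⇒ big 2b fa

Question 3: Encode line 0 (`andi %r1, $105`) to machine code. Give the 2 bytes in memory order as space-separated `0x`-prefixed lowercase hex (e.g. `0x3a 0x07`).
0xcd 0x69

line 0 (andi): pack op=0x33:6|rd=1:2|imm=105:8 = 0xcd69; big→ cd 69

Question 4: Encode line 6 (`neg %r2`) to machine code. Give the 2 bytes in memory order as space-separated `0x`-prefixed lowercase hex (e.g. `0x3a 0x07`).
0xc6 0x00

L6: neg op=0x31:6|rd=2:2|pad=0:8 ⇒ 0xc600 ⇒ big c6 00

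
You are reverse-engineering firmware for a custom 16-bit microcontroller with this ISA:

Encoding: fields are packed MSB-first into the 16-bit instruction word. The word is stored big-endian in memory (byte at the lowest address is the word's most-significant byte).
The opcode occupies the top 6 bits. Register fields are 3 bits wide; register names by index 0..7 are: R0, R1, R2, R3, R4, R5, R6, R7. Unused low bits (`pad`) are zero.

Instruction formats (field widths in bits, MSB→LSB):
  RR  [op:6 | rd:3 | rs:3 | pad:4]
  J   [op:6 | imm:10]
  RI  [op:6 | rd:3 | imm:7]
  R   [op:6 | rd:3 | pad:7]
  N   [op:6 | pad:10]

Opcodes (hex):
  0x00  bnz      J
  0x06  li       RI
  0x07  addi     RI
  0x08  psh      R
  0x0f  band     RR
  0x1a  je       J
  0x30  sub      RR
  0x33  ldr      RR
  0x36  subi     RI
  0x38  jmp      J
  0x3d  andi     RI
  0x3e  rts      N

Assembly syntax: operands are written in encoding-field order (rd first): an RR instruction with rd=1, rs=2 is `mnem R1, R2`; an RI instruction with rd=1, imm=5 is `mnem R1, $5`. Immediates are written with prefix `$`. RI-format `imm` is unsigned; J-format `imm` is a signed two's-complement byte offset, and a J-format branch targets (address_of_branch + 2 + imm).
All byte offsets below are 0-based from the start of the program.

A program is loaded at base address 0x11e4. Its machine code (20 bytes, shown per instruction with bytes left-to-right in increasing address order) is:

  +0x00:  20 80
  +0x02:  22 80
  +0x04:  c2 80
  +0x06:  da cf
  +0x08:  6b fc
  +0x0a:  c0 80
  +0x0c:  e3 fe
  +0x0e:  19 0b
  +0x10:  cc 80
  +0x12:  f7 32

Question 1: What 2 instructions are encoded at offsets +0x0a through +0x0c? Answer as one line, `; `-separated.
sub R1, R0; jmp $-2

off 0x0a: read c0 80 as big → 0xc080
  top 6b → 0x30 → sub [RR]
  [9:7] rd=1 = R1
  [6:4] rs=0 = R0
off 0x0c: read e3 fe as big → 0xe3fe
  top 6b → 0x38 → jmp [J]
  [9:0] imm=1022 (s10→-2) = $-2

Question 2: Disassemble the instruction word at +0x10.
ldr R1, R0

@+10  big-endian(cc 80) = 0xcc80
  top 6b → 0x33 → ldr [RR]
  rd@[9:7]=0x1 ⇒ R1
  rs@[6:4]=0x0 ⇒ R0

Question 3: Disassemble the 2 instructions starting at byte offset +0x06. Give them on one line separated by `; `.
off 0x06: read da cf as big → 0xdacf
  top 6b → 0x36 → subi [RI]
  rd: (w>>7)&0x7=0x5 → R5
  imm: (w>>0)&0x7f=0x4f → $79
off 0x08: read 6b fc as big → 0x6bfc
  top 6b → 0x1a → je [J]
  imm: (w>>0)&0x3ff=0x3fc (s10→-4) → $-4

subi R5, $79; je $-4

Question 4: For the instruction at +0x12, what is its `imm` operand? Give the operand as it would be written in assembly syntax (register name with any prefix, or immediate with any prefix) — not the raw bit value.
+0x12: f7 32 ⇒ word 0xf732 (big)
  opcode bits[15:10]=0x3d: andi/RI
  rd: (w>>7)&0x7=0x6 → R6
  imm: (w>>0)&0x7f=0x32 → $50

$50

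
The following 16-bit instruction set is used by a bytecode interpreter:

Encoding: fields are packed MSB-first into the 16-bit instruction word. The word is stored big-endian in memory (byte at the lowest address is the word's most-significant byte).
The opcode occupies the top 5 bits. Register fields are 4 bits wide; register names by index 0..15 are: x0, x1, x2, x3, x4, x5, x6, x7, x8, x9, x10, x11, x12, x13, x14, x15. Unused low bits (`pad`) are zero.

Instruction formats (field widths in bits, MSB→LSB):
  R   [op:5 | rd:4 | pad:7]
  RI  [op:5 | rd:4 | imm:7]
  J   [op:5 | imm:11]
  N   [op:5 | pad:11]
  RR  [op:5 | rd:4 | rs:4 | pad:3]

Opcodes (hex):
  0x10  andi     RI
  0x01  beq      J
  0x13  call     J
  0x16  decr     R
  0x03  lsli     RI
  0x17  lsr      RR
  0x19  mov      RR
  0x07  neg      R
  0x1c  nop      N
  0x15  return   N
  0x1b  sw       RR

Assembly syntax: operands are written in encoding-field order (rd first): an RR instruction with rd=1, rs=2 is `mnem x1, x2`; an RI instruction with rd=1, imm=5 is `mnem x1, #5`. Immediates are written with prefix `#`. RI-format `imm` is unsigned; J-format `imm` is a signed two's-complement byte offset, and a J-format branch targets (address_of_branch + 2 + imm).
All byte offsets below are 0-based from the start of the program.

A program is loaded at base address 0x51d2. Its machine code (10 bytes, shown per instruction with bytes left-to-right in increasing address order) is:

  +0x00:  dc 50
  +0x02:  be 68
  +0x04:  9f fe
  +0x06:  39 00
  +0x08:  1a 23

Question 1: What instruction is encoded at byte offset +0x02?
lsr x12, x13

[02] be 68 → 0xbe68
  opcode bits[15:11]=0x17: lsr/RR
  rd: (w>>7)&0xf=0xc → x12
  rs: (w>>3)&0xf=0xd → x13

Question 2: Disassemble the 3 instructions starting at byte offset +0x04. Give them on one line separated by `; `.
+0x04: 9f fe ⇒ word 0x9ffe (big)
  opcode bits[15:11]=0x13: call/J
  [10:0] imm=2046 (s11→-2) = #-2
+0x06: 39 00 ⇒ word 0x3900 (big)
  opcode bits[15:11]=0x7: neg/R
  [10:7] rd=2 = x2
+0x08: 1a 23 ⇒ word 0x1a23 (big)
  opcode bits[15:11]=0x3: lsli/RI
  [10:7] rd=4 = x4
  [6:0] imm=35 = #35

call #-2; neg x2; lsli x4, #35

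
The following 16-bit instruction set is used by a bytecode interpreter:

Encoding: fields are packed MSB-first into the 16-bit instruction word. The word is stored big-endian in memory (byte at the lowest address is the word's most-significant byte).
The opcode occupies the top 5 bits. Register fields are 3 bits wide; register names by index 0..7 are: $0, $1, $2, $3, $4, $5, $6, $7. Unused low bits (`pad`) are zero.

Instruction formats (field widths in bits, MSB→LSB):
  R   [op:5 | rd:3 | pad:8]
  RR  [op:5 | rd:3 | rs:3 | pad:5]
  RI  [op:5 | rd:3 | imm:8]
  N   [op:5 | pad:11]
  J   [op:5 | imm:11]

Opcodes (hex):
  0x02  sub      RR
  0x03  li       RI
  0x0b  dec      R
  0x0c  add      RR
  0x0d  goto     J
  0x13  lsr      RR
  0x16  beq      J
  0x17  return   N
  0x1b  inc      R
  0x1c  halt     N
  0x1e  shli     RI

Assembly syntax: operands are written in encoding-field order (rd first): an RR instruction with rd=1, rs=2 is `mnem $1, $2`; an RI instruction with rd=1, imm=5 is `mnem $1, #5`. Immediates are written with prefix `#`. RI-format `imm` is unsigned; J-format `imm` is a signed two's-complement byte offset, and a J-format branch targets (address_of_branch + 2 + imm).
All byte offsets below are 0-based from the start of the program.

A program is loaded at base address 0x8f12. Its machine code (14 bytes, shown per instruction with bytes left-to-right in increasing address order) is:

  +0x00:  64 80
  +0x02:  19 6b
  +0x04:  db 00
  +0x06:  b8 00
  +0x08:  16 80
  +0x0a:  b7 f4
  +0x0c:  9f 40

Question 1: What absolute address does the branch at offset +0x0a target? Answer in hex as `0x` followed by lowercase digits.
0x8f12

[0a] b7 f4 → 0xb7f4
  opcode bits[15:11]=0x16: beq/J
  imm@[10:0]=0x7f4 (s11→-12) ⇒ #-12
  target = base 0x8f12 + off 0x0a + 2 + imm -12 = 0x8f12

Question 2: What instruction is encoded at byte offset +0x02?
@+02  big-endian(19 6b) = 0x196b
  opcode bits[15:11]=0x3: li/RI
  rd: (w>>8)&0x7=0x1 → $1
  imm: (w>>0)&0xff=0x6b → #107

li $1, #107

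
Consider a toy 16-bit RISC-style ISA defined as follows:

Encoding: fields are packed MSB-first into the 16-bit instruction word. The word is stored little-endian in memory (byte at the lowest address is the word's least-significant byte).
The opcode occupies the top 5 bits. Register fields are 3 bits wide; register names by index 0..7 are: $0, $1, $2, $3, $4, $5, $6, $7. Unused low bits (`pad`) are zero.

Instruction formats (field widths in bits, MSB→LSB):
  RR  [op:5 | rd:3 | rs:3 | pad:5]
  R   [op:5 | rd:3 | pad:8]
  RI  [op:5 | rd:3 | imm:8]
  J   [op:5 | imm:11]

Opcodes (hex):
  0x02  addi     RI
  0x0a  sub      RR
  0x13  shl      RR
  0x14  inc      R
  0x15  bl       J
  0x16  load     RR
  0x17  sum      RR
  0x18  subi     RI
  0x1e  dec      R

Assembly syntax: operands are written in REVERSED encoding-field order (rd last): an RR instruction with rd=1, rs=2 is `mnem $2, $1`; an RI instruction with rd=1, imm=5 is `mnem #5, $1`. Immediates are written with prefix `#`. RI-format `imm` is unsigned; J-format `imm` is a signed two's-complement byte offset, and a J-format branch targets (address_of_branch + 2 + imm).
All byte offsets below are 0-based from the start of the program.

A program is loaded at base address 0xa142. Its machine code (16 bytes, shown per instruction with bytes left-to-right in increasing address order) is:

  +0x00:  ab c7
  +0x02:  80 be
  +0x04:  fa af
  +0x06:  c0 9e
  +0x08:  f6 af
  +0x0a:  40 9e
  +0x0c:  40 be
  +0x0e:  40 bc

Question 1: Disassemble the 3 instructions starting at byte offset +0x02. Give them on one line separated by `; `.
[02] 80 be → 0xbe80
  op=0xbe80>>11=0x17 ⇒ sum (RR)
  rd@[10:8]=0x6 ⇒ $6
  rs@[7:5]=0x4 ⇒ $4
[04] fa af → 0xaffa
  op=0xaffa>>11=0x15 ⇒ bl (J)
  imm@[10:0]=0x7fa (s11→-6) ⇒ #-6
[06] c0 9e → 0x9ec0
  op=0x9ec0>>11=0x13 ⇒ shl (RR)
  rd@[10:8]=0x6 ⇒ $6
  rs@[7:5]=0x6 ⇒ $6

sum $4, $6; bl #-6; shl $6, $6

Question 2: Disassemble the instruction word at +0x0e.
[0e] 40 bc → 0xbc40
  opcode bits[15:11]=0x17: sum/RR
  rd@[10:8]=0x4 ⇒ $4
  rs@[7:5]=0x2 ⇒ $2

sum $2, $4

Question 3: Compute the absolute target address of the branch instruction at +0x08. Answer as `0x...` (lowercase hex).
@+08  little-endian(f6 af) = 0xaff6
  top 5b → 0x15 → bl [J]
  [10:0] imm=2038 (s11→-10) = #-10
  target = base 0xa142 + off 0x08 + 2 + imm -10 = 0xa142

0xa142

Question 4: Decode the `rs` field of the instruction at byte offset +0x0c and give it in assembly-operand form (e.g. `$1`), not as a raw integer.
$2

+0x0c: 40 be ⇒ word 0xbe40 (little)
  op=0xbe40>>11=0x17 ⇒ sum (RR)
  rd@[10:8]=0x6 ⇒ $6
  rs@[7:5]=0x2 ⇒ $2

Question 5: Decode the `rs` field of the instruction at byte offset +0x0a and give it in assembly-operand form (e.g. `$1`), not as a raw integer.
$2

@+0a  little-endian(40 9e) = 0x9e40
  op=0x9e40>>11=0x13 ⇒ shl (RR)
  rd@[10:8]=0x6 ⇒ $6
  rs@[7:5]=0x2 ⇒ $2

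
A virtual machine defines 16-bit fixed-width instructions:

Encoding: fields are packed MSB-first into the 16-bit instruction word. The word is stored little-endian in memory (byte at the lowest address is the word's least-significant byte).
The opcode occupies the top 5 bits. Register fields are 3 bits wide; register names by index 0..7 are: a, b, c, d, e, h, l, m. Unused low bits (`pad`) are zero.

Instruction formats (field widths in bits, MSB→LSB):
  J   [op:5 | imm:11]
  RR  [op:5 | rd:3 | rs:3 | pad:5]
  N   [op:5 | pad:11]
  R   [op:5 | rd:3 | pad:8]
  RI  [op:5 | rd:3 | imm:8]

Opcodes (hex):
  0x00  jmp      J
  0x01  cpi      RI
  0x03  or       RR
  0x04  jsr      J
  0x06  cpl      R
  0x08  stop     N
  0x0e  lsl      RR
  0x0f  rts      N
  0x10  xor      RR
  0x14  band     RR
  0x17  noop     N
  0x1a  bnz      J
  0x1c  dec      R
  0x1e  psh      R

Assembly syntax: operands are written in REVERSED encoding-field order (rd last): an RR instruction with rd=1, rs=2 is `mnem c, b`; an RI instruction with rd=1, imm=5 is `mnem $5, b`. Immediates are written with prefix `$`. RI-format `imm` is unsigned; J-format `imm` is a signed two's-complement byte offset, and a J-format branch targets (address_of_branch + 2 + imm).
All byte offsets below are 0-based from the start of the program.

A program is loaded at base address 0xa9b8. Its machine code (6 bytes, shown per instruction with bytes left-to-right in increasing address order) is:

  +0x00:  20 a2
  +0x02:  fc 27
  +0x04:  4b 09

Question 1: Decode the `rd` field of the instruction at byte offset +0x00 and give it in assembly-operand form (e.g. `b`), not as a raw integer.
c

[00] 20 a2 → 0xa220
  op=0xa220>>11=0x14 ⇒ band (RR)
  rd@[10:8]=0x2 ⇒ c
  rs@[7:5]=0x1 ⇒ b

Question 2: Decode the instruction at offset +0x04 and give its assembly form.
cpi $75, b

[04] 4b 09 → 0x094b
  opcode bits[15:11]=0x1: cpi/RI
  rd: (w>>8)&0x7=0x1 → b
  imm: (w>>0)&0xff=0x4b → $75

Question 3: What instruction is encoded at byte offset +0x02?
jsr $-4

off 0x02: read fc 27 as little → 0x27fc
  top 5b → 0x4 → jsr [J]
  [10:0] imm=2044 (s11→-4) = $-4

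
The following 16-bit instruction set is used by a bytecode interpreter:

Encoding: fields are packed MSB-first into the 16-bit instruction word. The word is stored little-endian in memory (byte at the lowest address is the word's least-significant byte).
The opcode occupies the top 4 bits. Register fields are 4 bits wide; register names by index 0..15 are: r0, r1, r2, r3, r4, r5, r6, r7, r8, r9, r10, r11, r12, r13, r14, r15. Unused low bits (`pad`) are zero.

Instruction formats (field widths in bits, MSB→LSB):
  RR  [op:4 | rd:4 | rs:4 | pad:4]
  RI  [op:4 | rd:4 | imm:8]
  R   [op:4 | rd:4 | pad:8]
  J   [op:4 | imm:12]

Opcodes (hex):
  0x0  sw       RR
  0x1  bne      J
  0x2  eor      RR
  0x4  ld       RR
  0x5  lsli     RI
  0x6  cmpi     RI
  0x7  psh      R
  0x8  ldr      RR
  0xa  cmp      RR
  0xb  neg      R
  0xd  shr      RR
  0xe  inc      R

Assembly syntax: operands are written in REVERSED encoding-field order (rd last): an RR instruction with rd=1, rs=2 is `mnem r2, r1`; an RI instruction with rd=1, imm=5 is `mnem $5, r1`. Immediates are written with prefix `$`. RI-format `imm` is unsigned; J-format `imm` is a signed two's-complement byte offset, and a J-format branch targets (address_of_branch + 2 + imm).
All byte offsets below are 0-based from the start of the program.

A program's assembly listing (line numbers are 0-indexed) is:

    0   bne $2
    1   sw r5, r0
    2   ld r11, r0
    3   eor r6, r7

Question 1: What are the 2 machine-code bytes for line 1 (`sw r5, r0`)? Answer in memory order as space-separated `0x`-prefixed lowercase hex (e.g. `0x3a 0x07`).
1. sw fields op=0x0:4|rd=0:4|rs=5:4|pad=0:4 → word 0050h → 50 00

0x50 0x00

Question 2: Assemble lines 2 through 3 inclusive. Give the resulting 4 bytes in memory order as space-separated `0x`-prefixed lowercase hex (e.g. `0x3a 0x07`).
L2: ld op=0x4:4|rd=0:4|rs=11:4|pad=0:4 ⇒ 0x40b0 ⇒ little b0 40
L3: eor op=0x2:4|rd=7:4|rs=6:4|pad=0:4 ⇒ 0x2760 ⇒ little 60 27

0xb0 0x40 0x60 0x27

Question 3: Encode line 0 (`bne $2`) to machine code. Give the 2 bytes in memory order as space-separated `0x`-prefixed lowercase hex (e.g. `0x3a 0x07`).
0x02 0x10

L0: bne op=0x1:4|imm=2:12 ⇒ 0x1002 ⇒ little 02 10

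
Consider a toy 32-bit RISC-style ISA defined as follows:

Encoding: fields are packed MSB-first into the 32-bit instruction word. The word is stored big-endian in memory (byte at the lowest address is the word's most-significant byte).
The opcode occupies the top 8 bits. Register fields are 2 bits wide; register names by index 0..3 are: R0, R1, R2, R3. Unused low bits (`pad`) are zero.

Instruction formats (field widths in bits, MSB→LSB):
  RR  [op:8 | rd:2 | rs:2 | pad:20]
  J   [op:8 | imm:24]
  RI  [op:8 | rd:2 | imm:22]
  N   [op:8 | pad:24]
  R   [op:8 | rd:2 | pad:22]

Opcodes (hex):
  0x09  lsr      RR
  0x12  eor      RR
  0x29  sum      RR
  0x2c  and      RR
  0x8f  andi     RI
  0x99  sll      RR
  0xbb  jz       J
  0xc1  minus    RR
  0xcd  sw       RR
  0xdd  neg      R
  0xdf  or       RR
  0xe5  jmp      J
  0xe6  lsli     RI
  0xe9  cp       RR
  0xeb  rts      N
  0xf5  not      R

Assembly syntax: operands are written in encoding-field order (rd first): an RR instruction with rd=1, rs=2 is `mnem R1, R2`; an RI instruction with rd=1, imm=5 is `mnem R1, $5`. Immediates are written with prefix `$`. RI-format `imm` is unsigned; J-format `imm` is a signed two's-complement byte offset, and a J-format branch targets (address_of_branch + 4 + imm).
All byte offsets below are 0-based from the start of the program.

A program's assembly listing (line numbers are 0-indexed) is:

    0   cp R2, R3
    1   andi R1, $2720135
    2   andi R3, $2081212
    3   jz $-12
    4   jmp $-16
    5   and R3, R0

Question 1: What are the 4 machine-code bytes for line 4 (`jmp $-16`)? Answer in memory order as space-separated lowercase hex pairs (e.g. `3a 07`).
e5 ff ff f0

line 4 (jmp): pack op=0xe5:8|imm=-16:24 = 0xe5fffff0; big→ e5 ff ff f0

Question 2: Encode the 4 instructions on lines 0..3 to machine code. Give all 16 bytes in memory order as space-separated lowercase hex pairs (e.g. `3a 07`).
line 0 (cp): pack op=0xe9:8|rd=2:2|rs=3:2|pad=0:20 = 0xe9b00000; big→ e9 b0 00 00
line 1 (andi): pack op=0x8f:8|rd=1:2|imm=2720135:22 = 0x8f698187; big→ 8f 69 81 87
line 2 (andi): pack op=0x8f:8|rd=3:2|imm=2081212:22 = 0x8fdfc1bc; big→ 8f df c1 bc
line 3 (jz): pack op=0xbb:8|imm=-12:24 = 0xbbfffff4; big→ bb ff ff f4

e9 b0 00 00 8f 69 81 87 8f df c1 bc bb ff ff f4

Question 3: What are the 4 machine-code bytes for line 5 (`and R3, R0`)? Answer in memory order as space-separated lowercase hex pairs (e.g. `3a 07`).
5. and fields op=0x2c:8|rd=3:2|rs=0:2|pad=0:20 → word 2cc00000h → 2c c0 00 00

2c c0 00 00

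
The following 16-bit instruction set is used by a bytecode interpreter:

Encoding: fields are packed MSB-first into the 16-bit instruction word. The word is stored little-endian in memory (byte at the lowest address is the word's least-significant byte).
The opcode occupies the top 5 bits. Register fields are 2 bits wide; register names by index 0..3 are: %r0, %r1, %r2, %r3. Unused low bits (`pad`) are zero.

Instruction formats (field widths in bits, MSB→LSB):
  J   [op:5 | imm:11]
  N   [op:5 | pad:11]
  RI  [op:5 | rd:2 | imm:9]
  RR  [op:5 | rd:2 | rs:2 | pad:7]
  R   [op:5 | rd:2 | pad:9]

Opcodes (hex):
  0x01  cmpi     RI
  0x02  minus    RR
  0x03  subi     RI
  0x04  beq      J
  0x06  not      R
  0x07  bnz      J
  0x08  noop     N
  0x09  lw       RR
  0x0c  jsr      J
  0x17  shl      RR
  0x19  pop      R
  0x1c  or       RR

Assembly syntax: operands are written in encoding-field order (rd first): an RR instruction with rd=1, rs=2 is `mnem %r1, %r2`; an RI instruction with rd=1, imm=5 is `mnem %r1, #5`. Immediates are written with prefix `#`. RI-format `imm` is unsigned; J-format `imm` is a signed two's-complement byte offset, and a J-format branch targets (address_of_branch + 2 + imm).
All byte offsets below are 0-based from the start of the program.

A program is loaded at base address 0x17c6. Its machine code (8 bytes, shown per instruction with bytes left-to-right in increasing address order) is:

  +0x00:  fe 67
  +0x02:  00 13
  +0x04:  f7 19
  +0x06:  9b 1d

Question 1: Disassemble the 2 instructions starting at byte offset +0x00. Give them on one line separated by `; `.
jsr #-2; minus %r1, %r2

[00] fe 67 → 0x67fe
  op=0x67fe>>11=0xc ⇒ jsr (J)
  imm: (w>>0)&0x7ff=0x7fe (s11→-2) → #-2
[02] 00 13 → 0x1300
  op=0x1300>>11=0x2 ⇒ minus (RR)
  rd: (w>>9)&0x3=0x1 → %r1
  rs: (w>>7)&0x3=0x2 → %r2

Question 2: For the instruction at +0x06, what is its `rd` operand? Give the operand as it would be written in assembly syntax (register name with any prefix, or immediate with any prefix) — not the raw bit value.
%r2

+0x06: 9b 1d ⇒ word 0x1d9b (little)
  opcode bits[15:11]=0x3: subi/RI
  rd: (w>>9)&0x3=0x2 → %r2
  imm: (w>>0)&0x1ff=0x19b → #411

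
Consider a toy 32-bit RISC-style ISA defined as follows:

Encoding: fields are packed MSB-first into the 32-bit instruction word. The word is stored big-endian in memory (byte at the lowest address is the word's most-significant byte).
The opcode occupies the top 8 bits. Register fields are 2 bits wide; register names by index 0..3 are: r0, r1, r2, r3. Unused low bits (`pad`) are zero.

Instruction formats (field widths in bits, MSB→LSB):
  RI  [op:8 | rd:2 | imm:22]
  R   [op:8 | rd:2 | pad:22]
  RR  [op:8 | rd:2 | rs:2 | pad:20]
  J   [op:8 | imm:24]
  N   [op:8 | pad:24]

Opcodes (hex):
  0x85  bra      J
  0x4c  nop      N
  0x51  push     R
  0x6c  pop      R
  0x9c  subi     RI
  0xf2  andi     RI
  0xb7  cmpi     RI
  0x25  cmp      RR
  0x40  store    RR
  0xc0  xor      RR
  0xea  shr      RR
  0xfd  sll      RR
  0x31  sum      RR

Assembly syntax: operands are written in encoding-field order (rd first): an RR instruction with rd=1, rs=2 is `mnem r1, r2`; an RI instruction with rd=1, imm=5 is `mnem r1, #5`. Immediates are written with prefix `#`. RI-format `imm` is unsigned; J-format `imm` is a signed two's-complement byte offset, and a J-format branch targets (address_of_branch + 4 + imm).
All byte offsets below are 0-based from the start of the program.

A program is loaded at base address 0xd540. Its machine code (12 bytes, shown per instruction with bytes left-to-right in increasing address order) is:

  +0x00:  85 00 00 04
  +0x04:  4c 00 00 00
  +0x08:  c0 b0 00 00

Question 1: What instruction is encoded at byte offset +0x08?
@+08  big-endian(c0 b0 00 00) = 0xc0b00000
  top 8b → 0xc0 → xor [RR]
  rd@[23:22]=0x2 ⇒ r2
  rs@[21:20]=0x3 ⇒ r3

xor r2, r3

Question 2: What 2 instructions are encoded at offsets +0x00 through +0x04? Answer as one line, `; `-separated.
bra #4; nop

off 0x00: read 85 00 00 04 as big → 0x85000004
  opcode bits[31:24]=0x85: bra/J
  [23:0] imm=4 = #4
off 0x04: read 4c 00 00 00 as big → 0x4c000000
  opcode bits[31:24]=0x4c: nop/N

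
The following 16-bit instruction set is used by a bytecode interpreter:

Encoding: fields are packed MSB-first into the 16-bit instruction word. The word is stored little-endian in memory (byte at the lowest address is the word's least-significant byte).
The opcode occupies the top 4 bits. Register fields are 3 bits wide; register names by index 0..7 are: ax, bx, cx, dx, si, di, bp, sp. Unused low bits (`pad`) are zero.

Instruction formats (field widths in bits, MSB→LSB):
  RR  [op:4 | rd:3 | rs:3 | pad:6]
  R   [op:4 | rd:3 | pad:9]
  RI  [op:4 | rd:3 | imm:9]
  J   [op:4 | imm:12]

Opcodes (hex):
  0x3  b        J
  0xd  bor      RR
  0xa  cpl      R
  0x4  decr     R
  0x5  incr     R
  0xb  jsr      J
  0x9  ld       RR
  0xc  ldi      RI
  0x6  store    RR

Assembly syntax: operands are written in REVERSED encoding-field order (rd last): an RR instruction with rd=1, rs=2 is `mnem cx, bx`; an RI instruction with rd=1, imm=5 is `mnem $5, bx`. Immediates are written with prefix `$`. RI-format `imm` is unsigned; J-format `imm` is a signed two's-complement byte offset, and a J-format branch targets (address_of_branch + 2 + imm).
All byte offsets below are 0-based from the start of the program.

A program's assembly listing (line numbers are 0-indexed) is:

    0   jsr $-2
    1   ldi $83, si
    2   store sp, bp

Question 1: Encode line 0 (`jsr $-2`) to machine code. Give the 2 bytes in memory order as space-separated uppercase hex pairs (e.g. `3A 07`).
L0: jsr op=0xb:4|imm=-2:12 ⇒ 0xbffe ⇒ little fe bf

FE BF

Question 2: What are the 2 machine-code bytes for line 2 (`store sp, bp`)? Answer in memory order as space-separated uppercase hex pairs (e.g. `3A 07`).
L2: store op=0x6:4|rd=6:3|rs=7:3|pad=0:6 ⇒ 0x6dc0 ⇒ little c0 6d

C0 6D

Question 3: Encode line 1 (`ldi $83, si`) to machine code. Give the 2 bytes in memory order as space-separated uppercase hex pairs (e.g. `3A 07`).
line 1 (ldi): pack op=0xc:4|rd=4:3|imm=83:9 = 0xc853; little→ 53 c8

53 C8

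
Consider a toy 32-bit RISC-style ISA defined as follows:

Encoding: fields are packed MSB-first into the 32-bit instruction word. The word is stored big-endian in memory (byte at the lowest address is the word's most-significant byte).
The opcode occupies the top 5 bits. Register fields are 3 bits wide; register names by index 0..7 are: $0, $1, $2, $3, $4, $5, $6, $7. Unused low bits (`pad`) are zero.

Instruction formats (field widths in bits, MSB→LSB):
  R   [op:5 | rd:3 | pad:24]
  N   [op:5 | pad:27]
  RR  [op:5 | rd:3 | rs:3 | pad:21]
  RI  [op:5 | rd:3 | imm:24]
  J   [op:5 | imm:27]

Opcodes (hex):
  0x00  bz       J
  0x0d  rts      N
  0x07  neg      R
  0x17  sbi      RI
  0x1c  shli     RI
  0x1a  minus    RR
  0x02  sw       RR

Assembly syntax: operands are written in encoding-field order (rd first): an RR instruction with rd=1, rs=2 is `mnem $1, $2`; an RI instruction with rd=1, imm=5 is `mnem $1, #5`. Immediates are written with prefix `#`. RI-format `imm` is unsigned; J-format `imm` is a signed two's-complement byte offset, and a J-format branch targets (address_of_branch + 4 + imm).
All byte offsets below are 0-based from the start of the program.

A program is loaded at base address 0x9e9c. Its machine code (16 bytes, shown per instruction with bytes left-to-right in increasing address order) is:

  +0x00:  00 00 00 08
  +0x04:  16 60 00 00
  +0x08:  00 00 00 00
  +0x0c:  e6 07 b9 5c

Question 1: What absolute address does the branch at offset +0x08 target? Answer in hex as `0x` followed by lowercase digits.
0x9ea8

[08] 00 00 00 00 → 0x00000000
  top 5b → 0x0 → bz [J]
  imm@[26:0]=0x0 ⇒ #0
  target = base 0x9e9c + off 0x08 + 4 + imm 0 = 0x9ea8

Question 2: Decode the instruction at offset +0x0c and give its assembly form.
shli $6, #506204

+0x0c: e6 07 b9 5c ⇒ word 0xe607b95c (big)
  opcode bits[31:27]=0x1c: shli/RI
  rd: (w>>24)&0x7=0x6 → $6
  imm: (w>>0)&0xffffff=0x7b95c → #506204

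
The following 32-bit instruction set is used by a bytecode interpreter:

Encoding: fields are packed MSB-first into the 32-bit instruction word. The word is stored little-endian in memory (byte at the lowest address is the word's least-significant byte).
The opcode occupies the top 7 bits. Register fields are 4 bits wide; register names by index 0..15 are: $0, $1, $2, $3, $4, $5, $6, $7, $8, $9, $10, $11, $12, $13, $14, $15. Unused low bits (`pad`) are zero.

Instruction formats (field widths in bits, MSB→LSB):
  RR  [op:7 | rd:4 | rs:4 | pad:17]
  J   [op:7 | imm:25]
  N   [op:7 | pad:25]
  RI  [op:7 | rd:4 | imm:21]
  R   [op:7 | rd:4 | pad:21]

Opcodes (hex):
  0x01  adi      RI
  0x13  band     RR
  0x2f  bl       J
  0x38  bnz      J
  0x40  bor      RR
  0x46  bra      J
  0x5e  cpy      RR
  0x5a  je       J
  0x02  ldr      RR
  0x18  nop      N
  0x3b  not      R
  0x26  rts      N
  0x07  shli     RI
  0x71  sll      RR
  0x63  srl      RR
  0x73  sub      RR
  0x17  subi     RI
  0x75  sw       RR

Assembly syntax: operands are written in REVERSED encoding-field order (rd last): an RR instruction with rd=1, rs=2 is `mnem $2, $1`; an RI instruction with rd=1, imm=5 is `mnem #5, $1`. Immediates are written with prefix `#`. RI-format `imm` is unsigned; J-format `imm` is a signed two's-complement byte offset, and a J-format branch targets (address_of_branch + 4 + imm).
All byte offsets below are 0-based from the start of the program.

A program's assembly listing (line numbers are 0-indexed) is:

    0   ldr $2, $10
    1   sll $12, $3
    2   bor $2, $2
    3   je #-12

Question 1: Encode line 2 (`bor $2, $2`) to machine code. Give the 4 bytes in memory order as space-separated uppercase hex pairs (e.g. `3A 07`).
line 2 (bor): pack op=0x40:7|rd=2:4|rs=2:4|pad=0:17 = 0x80440000; little→ 00 00 44 80

00 00 44 80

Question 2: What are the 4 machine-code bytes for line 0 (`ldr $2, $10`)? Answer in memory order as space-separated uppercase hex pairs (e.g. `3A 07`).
0. ldr fields op=0x2:7|rd=10:4|rs=2:4|pad=0:17 → word 05440000h → 00 00 44 05

00 00 44 05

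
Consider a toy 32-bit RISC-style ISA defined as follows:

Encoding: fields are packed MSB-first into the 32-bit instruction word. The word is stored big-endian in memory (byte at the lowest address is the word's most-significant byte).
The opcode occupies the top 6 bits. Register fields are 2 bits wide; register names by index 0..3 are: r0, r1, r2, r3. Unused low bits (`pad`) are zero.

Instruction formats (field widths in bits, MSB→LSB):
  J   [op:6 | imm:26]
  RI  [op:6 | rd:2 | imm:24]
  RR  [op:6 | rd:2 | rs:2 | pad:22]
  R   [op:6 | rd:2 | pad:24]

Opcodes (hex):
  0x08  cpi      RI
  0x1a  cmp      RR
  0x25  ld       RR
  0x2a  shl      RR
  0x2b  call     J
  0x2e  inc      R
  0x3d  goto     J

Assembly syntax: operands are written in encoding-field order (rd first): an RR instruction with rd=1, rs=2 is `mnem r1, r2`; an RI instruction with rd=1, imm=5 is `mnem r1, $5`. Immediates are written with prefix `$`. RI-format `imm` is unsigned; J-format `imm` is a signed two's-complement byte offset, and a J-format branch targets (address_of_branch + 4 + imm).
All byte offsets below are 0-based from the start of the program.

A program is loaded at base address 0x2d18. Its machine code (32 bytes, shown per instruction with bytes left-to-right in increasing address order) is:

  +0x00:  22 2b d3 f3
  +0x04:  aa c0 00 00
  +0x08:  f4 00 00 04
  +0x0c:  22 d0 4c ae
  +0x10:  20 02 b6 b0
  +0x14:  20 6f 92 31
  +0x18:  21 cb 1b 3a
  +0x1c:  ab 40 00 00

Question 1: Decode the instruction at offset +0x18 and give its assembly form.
[18] 21 cb 1b 3a → 0x21cb1b3a
  top 6b → 0x8 → cpi [RI]
  rd: (w>>24)&0x3=0x1 → r1
  imm: (w>>0)&0xffffff=0xcb1b3a → $13310778

cpi r1, $13310778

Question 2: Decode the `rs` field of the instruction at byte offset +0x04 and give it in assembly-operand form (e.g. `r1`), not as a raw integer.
@+04  big-endian(aa c0 00 00) = 0xaac00000
  op=0xaac00000>>26=0x2a ⇒ shl (RR)
  [25:24] rd=2 = r2
  [23:22] rs=3 = r3

r3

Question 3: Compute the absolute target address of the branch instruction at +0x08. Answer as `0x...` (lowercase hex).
0x2d28

[08] f4 00 00 04 → 0xf4000004
  opcode bits[31:26]=0x3d: goto/J
  imm@[25:0]=0x4 ⇒ $4
  target = base 0x2d18 + off 0x08 + 4 + imm 4 = 0x2d28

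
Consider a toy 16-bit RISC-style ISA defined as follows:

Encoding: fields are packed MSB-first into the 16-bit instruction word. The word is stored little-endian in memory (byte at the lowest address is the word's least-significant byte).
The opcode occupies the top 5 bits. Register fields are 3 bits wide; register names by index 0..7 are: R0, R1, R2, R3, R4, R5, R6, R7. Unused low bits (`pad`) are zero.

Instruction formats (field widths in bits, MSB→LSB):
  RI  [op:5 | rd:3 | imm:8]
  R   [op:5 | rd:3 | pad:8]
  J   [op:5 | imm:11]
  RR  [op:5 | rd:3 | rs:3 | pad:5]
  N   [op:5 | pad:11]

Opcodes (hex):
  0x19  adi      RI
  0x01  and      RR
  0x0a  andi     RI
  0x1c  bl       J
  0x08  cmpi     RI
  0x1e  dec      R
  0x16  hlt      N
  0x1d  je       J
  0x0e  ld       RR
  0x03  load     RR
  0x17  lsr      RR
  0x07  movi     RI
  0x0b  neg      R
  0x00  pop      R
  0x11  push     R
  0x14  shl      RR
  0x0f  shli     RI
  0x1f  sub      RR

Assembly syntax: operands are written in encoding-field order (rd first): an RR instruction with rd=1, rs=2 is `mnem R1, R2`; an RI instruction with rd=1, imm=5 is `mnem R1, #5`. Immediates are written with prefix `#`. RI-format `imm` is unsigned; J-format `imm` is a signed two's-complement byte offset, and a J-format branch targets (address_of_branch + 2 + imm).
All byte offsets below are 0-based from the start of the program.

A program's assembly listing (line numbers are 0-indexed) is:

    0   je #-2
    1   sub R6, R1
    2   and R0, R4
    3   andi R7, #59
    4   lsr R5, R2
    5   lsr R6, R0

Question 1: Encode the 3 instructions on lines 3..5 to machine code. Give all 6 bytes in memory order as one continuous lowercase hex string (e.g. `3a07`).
3b5740bd00be

L3: andi op=0xa:5|rd=7:3|imm=59:8 ⇒ 0x573b ⇒ little 3b 57
L4: lsr op=0x17:5|rd=5:3|rs=2:3|pad=0:5 ⇒ 0xbd40 ⇒ little 40 bd
L5: lsr op=0x17:5|rd=6:3|rs=0:3|pad=0:5 ⇒ 0xbe00 ⇒ little 00 be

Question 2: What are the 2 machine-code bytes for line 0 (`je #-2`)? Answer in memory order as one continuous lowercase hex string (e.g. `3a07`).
feef

0. je fields op=0x1d:5|imm=-2:11 → word effeh → fe ef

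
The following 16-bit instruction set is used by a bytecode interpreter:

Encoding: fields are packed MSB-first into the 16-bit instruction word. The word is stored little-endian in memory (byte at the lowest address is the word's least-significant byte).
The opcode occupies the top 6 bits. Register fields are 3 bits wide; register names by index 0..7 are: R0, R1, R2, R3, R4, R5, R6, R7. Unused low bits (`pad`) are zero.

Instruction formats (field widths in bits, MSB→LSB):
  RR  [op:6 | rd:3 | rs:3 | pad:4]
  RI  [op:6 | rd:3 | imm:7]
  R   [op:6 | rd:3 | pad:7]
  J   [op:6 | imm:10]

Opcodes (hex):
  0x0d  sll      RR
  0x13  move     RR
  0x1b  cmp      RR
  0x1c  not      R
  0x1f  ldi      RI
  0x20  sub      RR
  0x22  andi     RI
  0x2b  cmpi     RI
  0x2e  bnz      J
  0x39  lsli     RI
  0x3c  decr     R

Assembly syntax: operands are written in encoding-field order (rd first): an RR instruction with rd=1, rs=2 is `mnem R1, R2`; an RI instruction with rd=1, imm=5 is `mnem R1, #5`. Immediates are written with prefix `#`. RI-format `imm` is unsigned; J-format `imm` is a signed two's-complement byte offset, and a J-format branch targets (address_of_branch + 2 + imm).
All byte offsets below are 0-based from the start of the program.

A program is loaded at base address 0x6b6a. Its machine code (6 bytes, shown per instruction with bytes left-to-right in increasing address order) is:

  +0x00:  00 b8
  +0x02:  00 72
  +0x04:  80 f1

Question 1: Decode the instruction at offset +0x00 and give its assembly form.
bnz #0

[00] 00 b8 → 0xb800
  opcode bits[15:10]=0x2e: bnz/J
  imm@[9:0]=0x0 ⇒ #0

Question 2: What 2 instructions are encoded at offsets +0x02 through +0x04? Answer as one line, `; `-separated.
not R4; decr R3

off 0x02: read 00 72 as little → 0x7200
  opcode bits[15:10]=0x1c: not/R
  rd@[9:7]=0x4 ⇒ R4
off 0x04: read 80 f1 as little → 0xf180
  opcode bits[15:10]=0x3c: decr/R
  rd@[9:7]=0x3 ⇒ R3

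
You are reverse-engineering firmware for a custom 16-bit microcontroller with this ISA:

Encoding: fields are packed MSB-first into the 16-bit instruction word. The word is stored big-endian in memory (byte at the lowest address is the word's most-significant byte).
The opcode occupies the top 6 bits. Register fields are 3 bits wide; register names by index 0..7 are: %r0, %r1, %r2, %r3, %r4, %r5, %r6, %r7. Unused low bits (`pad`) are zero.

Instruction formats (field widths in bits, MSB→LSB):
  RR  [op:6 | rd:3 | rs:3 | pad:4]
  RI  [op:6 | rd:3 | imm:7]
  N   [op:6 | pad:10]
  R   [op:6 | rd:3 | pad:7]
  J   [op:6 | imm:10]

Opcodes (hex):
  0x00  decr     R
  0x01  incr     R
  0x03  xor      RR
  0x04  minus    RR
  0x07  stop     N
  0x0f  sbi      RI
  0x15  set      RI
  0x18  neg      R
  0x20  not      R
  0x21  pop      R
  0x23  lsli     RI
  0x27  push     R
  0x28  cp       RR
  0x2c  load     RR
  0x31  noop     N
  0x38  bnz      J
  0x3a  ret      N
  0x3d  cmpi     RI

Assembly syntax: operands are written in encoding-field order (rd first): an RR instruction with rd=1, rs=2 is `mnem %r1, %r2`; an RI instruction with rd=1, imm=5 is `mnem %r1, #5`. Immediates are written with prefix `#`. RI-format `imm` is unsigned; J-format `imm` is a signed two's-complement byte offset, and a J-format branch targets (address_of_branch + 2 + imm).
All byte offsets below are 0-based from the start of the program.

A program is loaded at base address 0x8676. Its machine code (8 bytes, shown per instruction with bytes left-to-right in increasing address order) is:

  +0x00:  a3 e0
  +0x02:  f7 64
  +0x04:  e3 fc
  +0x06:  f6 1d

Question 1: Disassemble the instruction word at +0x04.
off 0x04: read e3 fc as big → 0xe3fc
  opcode bits[15:10]=0x38: bnz/J
  imm: (w>>0)&0x3ff=0x3fc (s10→-4) → #-4

bnz #-4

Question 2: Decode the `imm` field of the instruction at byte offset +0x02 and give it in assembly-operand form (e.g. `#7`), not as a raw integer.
#100

@+02  big-endian(f7 64) = 0xf764
  opcode bits[15:10]=0x3d: cmpi/RI
  rd: (w>>7)&0x7=0x6 → %r6
  imm: (w>>0)&0x7f=0x64 → #100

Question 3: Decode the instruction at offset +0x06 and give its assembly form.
[06] f6 1d → 0xf61d
  op=0xf61d>>10=0x3d ⇒ cmpi (RI)
  rd@[9:7]=0x4 ⇒ %r4
  imm@[6:0]=0x1d ⇒ #29

cmpi %r4, #29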